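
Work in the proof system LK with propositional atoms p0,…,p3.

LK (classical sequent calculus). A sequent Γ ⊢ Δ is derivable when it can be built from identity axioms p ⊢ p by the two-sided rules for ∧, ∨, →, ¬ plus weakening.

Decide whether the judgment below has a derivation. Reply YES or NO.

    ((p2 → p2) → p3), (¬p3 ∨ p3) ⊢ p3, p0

Proof tree:
[∨L] ((p2 → p2) → p3), (¬p3 ∨ p3) ⊢ p3, p0
  [¬L] ((p2 → p2) → p3), ¬p3 ⊢ p0
    [→L] ((p2 → p2) → p3) ⊢ p3, p0
      [→R]  ⊢ (p2 → p2)
        [Ax] p2 ⊢ p2
      [WR] p3 ⊢ p3, p0
        [Ax] p3 ⊢ p3
  [Ax] p3 ⊢ p3

Result: YES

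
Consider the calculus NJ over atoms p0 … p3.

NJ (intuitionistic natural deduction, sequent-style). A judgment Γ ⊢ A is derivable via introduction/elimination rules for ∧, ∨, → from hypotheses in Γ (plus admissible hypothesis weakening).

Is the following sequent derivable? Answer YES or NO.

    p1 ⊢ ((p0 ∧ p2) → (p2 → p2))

Derivation (root first):
[→I] p1 ⊢ ((p0 ∧ p2) → (p2 → p2))
  [→I] (p0 ∧ p2), p1 ⊢ (p2 → p2)
    [Wk] p2, (p0 ∧ p2), p1 ⊢ p2
      [Wk] p2, (p0 ∧ p2) ⊢ p2
        [Ax] p2 ⊢ p2

Result: YES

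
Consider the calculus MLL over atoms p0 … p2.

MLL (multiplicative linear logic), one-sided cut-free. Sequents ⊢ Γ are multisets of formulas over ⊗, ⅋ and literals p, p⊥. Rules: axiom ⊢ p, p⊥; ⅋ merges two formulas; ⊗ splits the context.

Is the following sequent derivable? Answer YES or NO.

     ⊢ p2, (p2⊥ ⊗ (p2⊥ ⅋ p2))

Derivation (root first):
[⊗]  ⊢ p2, (p2⊥ ⊗ (p2⊥ ⅋ p2))
  [Ax]  ⊢ p2, p2⊥
  [⅋]  ⊢ (p2⊥ ⅋ p2)
    [Ax]  ⊢ p2, p2⊥

Result: YES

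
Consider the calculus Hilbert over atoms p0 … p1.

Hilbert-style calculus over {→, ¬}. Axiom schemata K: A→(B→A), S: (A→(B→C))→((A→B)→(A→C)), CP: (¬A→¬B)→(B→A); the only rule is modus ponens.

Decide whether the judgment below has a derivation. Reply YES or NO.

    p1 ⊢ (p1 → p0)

Truth-table refutation:
  v=00: Γ:[p1=F] Δ:[(p1 → p0)=T] refutes=False
  v=01: Γ:[p1=T] Δ:[(p1 → p0)=F] refutes=True  ← countermodel

Result: NO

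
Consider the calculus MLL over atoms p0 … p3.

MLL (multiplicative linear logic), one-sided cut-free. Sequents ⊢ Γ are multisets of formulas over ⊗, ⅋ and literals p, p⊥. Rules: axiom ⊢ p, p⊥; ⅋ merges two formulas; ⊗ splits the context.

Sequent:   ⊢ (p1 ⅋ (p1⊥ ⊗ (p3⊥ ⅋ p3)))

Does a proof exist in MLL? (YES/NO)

Derivation trace:
[⅋]  ⊢ (p1 ⅋ (p1⊥ ⊗ (p3⊥ ⅋ p3)))
  [⊗]  ⊢ p1, (p1⊥ ⊗ (p3⊥ ⅋ p3))
    [Ax]  ⊢ p1, p1⊥
    [⅋]  ⊢ (p3⊥ ⅋ p3)
      [Ax]  ⊢ p3, p3⊥

Result: YES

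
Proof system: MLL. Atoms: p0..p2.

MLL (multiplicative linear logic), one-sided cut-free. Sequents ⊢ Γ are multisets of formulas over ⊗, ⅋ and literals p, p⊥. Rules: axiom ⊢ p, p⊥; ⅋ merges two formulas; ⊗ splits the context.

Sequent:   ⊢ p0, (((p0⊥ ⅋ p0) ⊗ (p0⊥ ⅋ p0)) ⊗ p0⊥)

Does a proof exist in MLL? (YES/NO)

Proof tree:
[⊗]  ⊢ p0, (((p0⊥ ⅋ p0) ⊗ (p0⊥ ⅋ p0)) ⊗ p0⊥)
  [⊗]  ⊢ ((p0⊥ ⅋ p0) ⊗ (p0⊥ ⅋ p0))
    [⅋]  ⊢ (p0⊥ ⅋ p0)
      [Ax]  ⊢ p0, p0⊥
    [⅋]  ⊢ (p0⊥ ⅋ p0)
      [Ax]  ⊢ p0, p0⊥
  [Ax]  ⊢ p0, p0⊥

Result: YES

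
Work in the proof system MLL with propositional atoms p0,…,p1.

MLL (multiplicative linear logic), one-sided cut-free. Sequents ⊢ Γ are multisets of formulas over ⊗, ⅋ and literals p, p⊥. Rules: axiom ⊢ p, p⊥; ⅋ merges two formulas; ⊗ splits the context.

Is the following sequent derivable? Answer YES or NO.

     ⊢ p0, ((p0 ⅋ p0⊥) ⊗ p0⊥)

Proof tree:
[⊗]  ⊢ p0, ((p0 ⅋ p0⊥) ⊗ p0⊥)
  [⅋]  ⊢ (p0 ⅋ p0⊥)
    [Ax]  ⊢ p0, p0⊥
  [Ax]  ⊢ p0, p0⊥

Result: YES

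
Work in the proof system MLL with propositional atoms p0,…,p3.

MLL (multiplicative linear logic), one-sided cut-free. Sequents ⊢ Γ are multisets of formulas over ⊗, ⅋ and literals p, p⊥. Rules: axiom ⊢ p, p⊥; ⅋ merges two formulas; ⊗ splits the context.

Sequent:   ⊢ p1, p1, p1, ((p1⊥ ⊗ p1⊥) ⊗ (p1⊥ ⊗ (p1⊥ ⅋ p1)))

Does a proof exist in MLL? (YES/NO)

Derivation trace:
[⊗]  ⊢ p1, p1, p1, ((p1⊥ ⊗ p1⊥) ⊗ (p1⊥ ⊗ (p1⊥ ⅋ p1)))
  [⊗]  ⊢ p1, p1, (p1⊥ ⊗ p1⊥)
    [Ax]  ⊢ p1, p1⊥
    [Ax]  ⊢ p1, p1⊥
  [⊗]  ⊢ p1, (p1⊥ ⊗ (p1⊥ ⅋ p1))
    [Ax]  ⊢ p1, p1⊥
    [⅋]  ⊢ (p1⊥ ⅋ p1)
      [Ax]  ⊢ p1, p1⊥

Result: YES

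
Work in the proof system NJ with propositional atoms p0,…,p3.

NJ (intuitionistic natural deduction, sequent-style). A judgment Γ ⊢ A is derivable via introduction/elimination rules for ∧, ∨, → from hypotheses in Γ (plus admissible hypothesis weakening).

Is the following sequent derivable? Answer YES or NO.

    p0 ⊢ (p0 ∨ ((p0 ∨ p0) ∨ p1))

Proof tree:
[∨I₂] p0 ⊢ (p0 ∨ ((p0 ∨ p0) ∨ p1))
  [∨I₁] p0 ⊢ ((p0 ∨ p0) ∨ p1)
    [∨I₂] p0 ⊢ (p0 ∨ p0)
      [Ax] p0 ⊢ p0

Result: YES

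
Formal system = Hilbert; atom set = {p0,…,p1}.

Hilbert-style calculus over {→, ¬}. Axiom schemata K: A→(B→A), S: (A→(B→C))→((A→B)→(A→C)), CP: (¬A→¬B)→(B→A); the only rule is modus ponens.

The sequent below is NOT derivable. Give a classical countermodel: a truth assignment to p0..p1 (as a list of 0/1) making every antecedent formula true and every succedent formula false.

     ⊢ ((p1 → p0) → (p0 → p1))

Truth-table refutation:
  v=00: Γ:[] Δ:[((p1 → p0) → (p0 → p1))=T] refutes=False
  v=01: Γ:[] Δ:[((p1 → p0) → (p0 → p1))=T] refutes=False
  v=10: Γ:[] Δ:[((p1 → p0) → (p0 → p1))=F] refutes=True  ← countermodel

Result: [1, 0]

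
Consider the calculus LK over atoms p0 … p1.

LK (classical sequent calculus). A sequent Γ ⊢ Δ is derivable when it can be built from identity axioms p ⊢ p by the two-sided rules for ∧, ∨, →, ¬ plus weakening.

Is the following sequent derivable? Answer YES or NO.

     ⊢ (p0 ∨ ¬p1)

Truth-table refutation:
  v=00: Γ:[] Δ:[(p0 ∨ ¬p1)=T] refutes=False
  v=01: Γ:[] Δ:[(p0 ∨ ¬p1)=F] refutes=True  ← countermodel

Result: NO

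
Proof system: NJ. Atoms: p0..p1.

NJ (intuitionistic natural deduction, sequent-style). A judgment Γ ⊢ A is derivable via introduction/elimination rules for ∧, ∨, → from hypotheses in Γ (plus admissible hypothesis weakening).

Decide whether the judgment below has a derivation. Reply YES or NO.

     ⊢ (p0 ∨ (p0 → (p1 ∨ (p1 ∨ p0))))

Derivation trace:
[∨I₂]  ⊢ (p0 ∨ (p0 → (p1 ∨ (p1 ∨ p0))))
  [→I]  ⊢ (p0 → (p1 ∨ (p1 ∨ p0)))
    [∨I₂] p0 ⊢ (p1 ∨ (p1 ∨ p0))
      [∨I₂] p0 ⊢ (p1 ∨ p0)
        [Ax] p0 ⊢ p0

Result: YES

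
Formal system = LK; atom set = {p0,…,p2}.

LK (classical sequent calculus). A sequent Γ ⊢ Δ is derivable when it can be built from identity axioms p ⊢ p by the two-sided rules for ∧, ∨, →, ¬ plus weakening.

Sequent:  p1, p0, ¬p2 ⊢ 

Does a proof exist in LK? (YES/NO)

Search for a countermodel by truth-table:
  v=000: Γ:[p1=F, p0=F, ¬p2=T] Δ:[] refutes=False
  v=001: Γ:[p1=F, p0=F, ¬p2=F] Δ:[] refutes=False
  v=010: Γ:[p1=T, p0=F, ¬p2=T] Δ:[] refutes=False
  v=011: Γ:[p1=T, p0=F, ¬p2=F] Δ:[] refutes=False
  v=100: Γ:[p1=F, p0=T, ¬p2=T] Δ:[] refutes=False
  v=101: Γ:[p1=F, p0=T, ¬p2=F] Δ:[] refutes=False
  v=110: Γ:[p1=T, p0=T, ¬p2=T] Δ:[] refutes=True  ← countermodel

Result: NO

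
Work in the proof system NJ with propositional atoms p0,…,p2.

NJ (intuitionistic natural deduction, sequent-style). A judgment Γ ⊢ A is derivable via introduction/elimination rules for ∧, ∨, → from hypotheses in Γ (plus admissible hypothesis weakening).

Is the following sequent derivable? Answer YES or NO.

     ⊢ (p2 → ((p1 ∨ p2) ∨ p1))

Derivation (root first):
[→I]  ⊢ (p2 → ((p1 ∨ p2) ∨ p1))
  [∨I₁] p2 ⊢ ((p1 ∨ p2) ∨ p1)
    [∨I₂] p2 ⊢ (p1 ∨ p2)
      [Ax] p2 ⊢ p2

Result: YES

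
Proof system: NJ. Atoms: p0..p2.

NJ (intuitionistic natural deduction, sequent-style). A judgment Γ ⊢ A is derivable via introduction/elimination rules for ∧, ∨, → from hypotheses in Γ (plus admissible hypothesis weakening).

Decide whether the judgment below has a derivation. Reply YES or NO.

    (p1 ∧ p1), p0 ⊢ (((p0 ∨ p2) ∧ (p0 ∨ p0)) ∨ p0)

Derivation trace:
[∨I₁] (p1 ∧ p1), p0 ⊢ (((p0 ∨ p2) ∧ (p0 ∨ p0)) ∨ p0)
  [∧I] (p1 ∧ p1), p0 ⊢ ((p0 ∨ p2) ∧ (p0 ∨ p0))
    [∨I₁] p0 ⊢ (p0 ∨ p2)
      [Ax] p0 ⊢ p0
    [∨I₁] p0, (p1 ∧ p1) ⊢ (p0 ∨ p0)
      [Wk] p0, (p1 ∧ p1) ⊢ p0
        [Ax] p0 ⊢ p0

Result: YES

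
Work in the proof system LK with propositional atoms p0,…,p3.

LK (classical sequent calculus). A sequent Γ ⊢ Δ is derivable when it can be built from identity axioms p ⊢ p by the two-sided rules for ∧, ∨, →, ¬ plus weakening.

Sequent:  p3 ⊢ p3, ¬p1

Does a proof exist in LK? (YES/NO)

Derivation (root first):
[¬R] p3 ⊢ p3, ¬p1
  [WL] p3, p1 ⊢ p3
    [Ax] p3 ⊢ p3

Result: YES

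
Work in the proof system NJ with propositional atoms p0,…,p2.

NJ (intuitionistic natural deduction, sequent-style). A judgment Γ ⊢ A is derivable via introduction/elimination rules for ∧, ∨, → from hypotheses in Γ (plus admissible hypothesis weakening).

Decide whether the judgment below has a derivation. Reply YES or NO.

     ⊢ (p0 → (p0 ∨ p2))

Derivation trace:
[→I]  ⊢ (p0 → (p0 ∨ p2))
  [∨I₁] p0 ⊢ (p0 ∨ p2)
    [Ax] p0 ⊢ p0

Result: YES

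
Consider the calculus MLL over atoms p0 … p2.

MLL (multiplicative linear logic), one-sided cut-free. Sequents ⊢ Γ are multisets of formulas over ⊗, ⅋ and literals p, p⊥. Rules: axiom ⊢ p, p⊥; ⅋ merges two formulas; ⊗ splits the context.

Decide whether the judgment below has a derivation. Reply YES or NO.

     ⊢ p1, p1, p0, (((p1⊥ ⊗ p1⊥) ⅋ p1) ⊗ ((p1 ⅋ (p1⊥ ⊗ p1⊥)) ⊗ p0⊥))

Proof tree:
[⊗]  ⊢ p1, p1, p0, (((p1⊥ ⊗ p1⊥) ⅋ p1) ⊗ ((p1 ⅋ (p1⊥ ⊗ p1⊥)) ⊗ p0⊥))
  [⅋]  ⊢ p1, ((p1⊥ ⊗ p1⊥) ⅋ p1)
    [⊗]  ⊢ p1, p1, (p1⊥ ⊗ p1⊥)
      [Ax]  ⊢ p1, p1⊥
      [Ax]  ⊢ p1, p1⊥
  [⊗]  ⊢ p1, p0, ((p1 ⅋ (p1⊥ ⊗ p1⊥)) ⊗ p0⊥)
    [⅋]  ⊢ p1, (p1 ⅋ (p1⊥ ⊗ p1⊥))
      [⊗]  ⊢ p1, p1, (p1⊥ ⊗ p1⊥)
        [Ax]  ⊢ p1, p1⊥
        [Ax]  ⊢ p1, p1⊥
    [Ax]  ⊢ p0, p0⊥

Result: YES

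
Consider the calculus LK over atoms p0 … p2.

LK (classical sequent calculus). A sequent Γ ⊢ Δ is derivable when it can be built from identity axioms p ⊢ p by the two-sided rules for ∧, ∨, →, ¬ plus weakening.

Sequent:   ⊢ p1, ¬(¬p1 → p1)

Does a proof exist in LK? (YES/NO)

Derivation (root first):
[¬R]  ⊢ p1, ¬(¬p1 → p1)
  [→L] (¬p1 → p1) ⊢ p1
    [¬R]  ⊢ p1, ¬p1
      [Ax] p1 ⊢ p1
    [Ax] p1 ⊢ p1

Result: YES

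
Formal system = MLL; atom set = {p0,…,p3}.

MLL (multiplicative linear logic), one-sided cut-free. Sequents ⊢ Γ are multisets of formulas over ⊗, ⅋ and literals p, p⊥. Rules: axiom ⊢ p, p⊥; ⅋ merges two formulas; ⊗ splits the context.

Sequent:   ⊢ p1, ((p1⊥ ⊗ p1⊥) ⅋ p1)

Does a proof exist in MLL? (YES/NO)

Derivation (root first):
[⅋]  ⊢ p1, ((p1⊥ ⊗ p1⊥) ⅋ p1)
  [⊗]  ⊢ p1, p1, (p1⊥ ⊗ p1⊥)
    [Ax]  ⊢ p1, p1⊥
    [Ax]  ⊢ p1, p1⊥

Result: YES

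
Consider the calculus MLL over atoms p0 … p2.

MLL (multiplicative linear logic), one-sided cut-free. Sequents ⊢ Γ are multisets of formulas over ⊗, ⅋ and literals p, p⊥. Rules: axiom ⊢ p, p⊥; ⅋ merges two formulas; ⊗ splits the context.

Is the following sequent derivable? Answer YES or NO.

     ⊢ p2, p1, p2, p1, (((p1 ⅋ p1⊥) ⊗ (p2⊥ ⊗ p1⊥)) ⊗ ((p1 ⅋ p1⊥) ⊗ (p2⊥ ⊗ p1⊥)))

Derivation (root first):
[⊗]  ⊢ p2, p1, p2, p1, (((p1 ⅋ p1⊥) ⊗ (p2⊥ ⊗ p1⊥)) ⊗ ((p1 ⅋ p1⊥) ⊗ (p2⊥ ⊗ p1⊥)))
  [⊗]  ⊢ p2, p1, ((p1 ⅋ p1⊥) ⊗ (p2⊥ ⊗ p1⊥))
    [⅋]  ⊢ (p1 ⅋ p1⊥)
      [Ax]  ⊢ p1, p1⊥
    [⊗]  ⊢ p2, p1, (p2⊥ ⊗ p1⊥)
      [Ax]  ⊢ p2, p2⊥
      [Ax]  ⊢ p1, p1⊥
  [⊗]  ⊢ p2, p1, ((p1 ⅋ p1⊥) ⊗ (p2⊥ ⊗ p1⊥))
    [⅋]  ⊢ (p1 ⅋ p1⊥)
      [Ax]  ⊢ p1, p1⊥
    [⊗]  ⊢ p2, p1, (p2⊥ ⊗ p1⊥)
      [Ax]  ⊢ p2, p2⊥
      [Ax]  ⊢ p1, p1⊥

Result: YES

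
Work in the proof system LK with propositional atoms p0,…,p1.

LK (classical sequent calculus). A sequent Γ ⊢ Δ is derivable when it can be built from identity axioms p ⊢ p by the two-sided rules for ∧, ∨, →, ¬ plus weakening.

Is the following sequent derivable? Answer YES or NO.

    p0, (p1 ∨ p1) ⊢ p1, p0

Derivation (root first):
[∨L] p0, (p1 ∨ p1) ⊢ p1, p0
  [Ax] p1 ⊢ p1
  [WR] p0, p1 ⊢ p0, p0
    [WL] p0, p1 ⊢ p0
      [Ax] p0 ⊢ p0

Result: YES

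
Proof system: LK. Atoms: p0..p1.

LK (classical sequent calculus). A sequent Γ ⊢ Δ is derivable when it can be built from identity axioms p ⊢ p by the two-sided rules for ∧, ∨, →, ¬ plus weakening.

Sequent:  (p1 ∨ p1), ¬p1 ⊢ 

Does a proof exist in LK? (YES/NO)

Proof tree:
[¬L] (p1 ∨ p1), ¬p1 ⊢ 
  [∨L] (p1 ∨ p1) ⊢ p1
    [Ax] p1 ⊢ p1
    [Ax] p1 ⊢ p1

Result: YES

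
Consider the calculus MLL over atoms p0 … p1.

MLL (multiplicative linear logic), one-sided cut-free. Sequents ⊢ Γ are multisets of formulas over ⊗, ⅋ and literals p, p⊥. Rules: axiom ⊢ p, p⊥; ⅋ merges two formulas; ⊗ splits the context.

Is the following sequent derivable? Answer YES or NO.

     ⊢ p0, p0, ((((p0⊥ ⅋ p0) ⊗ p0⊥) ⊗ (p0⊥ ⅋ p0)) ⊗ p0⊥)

Derivation (root first):
[⊗]  ⊢ p0, p0, ((((p0⊥ ⅋ p0) ⊗ p0⊥) ⊗ (p0⊥ ⅋ p0)) ⊗ p0⊥)
  [⊗]  ⊢ p0, (((p0⊥ ⅋ p0) ⊗ p0⊥) ⊗ (p0⊥ ⅋ p0))
    [⊗]  ⊢ p0, ((p0⊥ ⅋ p0) ⊗ p0⊥)
      [⅋]  ⊢ (p0⊥ ⅋ p0)
        [Ax]  ⊢ p0, p0⊥
      [Ax]  ⊢ p0, p0⊥
    [⅋]  ⊢ (p0⊥ ⅋ p0)
      [Ax]  ⊢ p0, p0⊥
  [Ax]  ⊢ p0, p0⊥

Result: YES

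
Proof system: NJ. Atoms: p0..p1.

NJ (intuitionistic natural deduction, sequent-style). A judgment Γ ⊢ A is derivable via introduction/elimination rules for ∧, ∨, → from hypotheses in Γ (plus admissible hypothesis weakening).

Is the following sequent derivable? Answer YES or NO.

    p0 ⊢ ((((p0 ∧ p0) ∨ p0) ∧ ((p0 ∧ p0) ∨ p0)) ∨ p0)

Proof tree:
[∨I₁] p0 ⊢ ((((p0 ∧ p0) ∨ p0) ∧ ((p0 ∧ p0) ∨ p0)) ∨ p0)
  [∧I] p0 ⊢ (((p0 ∧ p0) ∨ p0) ∧ ((p0 ∧ p0) ∨ p0))
    [∨I₁] p0 ⊢ ((p0 ∧ p0) ∨ p0)
      [∧I] p0 ⊢ (p0 ∧ p0)
        [Ax] p0 ⊢ p0
        [Ax] p0 ⊢ p0
    [∨I₁] p0 ⊢ ((p0 ∧ p0) ∨ p0)
      [∧I] p0 ⊢ (p0 ∧ p0)
        [Ax] p0 ⊢ p0
        [Ax] p0 ⊢ p0

Result: YES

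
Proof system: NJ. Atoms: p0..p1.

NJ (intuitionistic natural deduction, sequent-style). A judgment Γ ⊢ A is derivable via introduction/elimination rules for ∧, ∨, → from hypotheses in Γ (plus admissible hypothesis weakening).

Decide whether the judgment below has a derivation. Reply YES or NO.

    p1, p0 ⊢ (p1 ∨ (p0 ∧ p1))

Proof tree:
[∨I₂] p1, p0 ⊢ (p1 ∨ (p0 ∧ p1))
  [∧I] p1, p0 ⊢ (p0 ∧ p1)
    [Ax] p0 ⊢ p0
    [Ax] p1 ⊢ p1

Result: YES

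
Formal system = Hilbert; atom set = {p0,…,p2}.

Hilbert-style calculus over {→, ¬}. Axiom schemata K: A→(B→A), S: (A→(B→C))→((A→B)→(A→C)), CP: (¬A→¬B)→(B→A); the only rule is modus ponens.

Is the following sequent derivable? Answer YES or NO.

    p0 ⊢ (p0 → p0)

Derivation trace:
[MP] p0 ⊢ (p0 → p0)
  [K]  ⊢ (p0 → (p0 → p0))
  [MP] p0 ⊢ p0
    [MP] p0 ⊢ (p0 → p0)
      [K]  ⊢ (p0 → (p0 → p0))
      [Hyp] p0 ⊢ p0
    [Hyp] p0 ⊢ p0

Result: YES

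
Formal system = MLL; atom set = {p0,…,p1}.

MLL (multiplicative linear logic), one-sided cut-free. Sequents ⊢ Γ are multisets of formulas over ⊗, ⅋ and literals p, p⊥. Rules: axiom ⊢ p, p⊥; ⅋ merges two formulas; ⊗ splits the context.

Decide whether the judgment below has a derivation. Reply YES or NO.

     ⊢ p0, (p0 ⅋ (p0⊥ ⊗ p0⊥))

Derivation (root first):
[⅋]  ⊢ p0, (p0 ⅋ (p0⊥ ⊗ p0⊥))
  [⊗]  ⊢ p0, p0, (p0⊥ ⊗ p0⊥)
    [Ax]  ⊢ p0, p0⊥
    [Ax]  ⊢ p0, p0⊥

Result: YES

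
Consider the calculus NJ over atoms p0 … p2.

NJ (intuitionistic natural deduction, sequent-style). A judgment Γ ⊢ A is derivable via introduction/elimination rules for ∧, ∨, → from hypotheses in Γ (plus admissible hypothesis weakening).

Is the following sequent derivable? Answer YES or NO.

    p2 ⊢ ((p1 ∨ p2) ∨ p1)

Proof tree:
[∨I₁] p2 ⊢ ((p1 ∨ p2) ∨ p1)
  [∨I₂] p2 ⊢ (p1 ∨ p2)
    [Ax] p2 ⊢ p2

Result: YES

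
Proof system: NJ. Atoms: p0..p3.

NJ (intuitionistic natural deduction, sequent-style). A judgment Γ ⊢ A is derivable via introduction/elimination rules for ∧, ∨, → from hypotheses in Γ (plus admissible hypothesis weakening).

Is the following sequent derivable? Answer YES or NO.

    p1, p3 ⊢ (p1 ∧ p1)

Proof tree:
[∧I] p1, p3 ⊢ (p1 ∧ p1)
  [Wk] p1, p3 ⊢ p1
    [Ax] p1 ⊢ p1
  [Ax] p1 ⊢ p1

Result: YES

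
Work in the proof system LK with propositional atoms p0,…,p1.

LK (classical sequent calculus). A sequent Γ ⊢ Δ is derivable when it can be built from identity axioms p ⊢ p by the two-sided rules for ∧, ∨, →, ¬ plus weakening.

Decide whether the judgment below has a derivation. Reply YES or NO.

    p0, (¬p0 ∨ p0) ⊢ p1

Enumerate valuations to refute Γ ⊢ Δ:
  v=00: Γ:[p0=F, (¬p0 ∨ p0)=T] Δ:[p1=F] refutes=False
  v=01: Γ:[p0=F, (¬p0 ∨ p0)=T] Δ:[p1=T] refutes=False
  v=10: Γ:[p0=T, (¬p0 ∨ p0)=T] Δ:[p1=F] refutes=True  ← countermodel

Result: NO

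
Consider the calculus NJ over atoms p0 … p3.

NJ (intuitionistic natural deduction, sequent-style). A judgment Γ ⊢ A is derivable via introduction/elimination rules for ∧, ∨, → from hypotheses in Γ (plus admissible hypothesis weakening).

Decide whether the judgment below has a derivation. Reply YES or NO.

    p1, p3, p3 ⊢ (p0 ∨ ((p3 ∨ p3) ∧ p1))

Derivation (root first):
[Wk] p1, p3, p3 ⊢ (p0 ∨ ((p3 ∨ p3) ∧ p1))
  [∨I₂] p1, p3 ⊢ (p0 ∨ ((p3 ∨ p3) ∧ p1))
    [∧I] p1, p3 ⊢ ((p3 ∨ p3) ∧ p1)
      [∨I₂] p3 ⊢ (p3 ∨ p3)
        [Ax] p3 ⊢ p3
      [Ax] p1 ⊢ p1

Result: YES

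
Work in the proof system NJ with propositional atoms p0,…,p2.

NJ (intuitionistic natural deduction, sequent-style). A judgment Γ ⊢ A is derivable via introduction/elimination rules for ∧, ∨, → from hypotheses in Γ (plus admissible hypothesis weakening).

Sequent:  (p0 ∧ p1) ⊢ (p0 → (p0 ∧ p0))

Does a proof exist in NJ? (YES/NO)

Proof tree:
[Wk] (p0 ∧ p1) ⊢ (p0 → (p0 ∧ p0))
  [→I]  ⊢ (p0 → (p0 ∧ p0))
    [∧I] p0 ⊢ (p0 ∧ p0)
      [Ax] p0 ⊢ p0
      [Ax] p0 ⊢ p0

Result: YES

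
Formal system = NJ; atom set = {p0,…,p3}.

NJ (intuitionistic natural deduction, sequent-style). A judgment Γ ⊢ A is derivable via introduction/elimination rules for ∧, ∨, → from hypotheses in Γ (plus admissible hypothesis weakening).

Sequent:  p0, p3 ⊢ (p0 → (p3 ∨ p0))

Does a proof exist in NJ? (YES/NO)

Derivation (root first):
[Wk] p0, p3 ⊢ (p0 → (p3 ∨ p0))
  [→I] p0 ⊢ (p0 → (p3 ∨ p0))
    [Wk] p0, p0 ⊢ (p3 ∨ p0)
      [∨I₂] p0 ⊢ (p3 ∨ p0)
        [Ax] p0 ⊢ p0

Result: YES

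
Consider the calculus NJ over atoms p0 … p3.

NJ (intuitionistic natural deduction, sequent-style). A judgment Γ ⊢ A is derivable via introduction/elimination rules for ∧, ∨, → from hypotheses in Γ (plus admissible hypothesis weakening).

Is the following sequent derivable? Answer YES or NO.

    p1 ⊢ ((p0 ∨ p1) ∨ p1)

Derivation (root first):
[∨I₁] p1 ⊢ ((p0 ∨ p1) ∨ p1)
  [∨I₂] p1 ⊢ (p0 ∨ p1)
    [Ax] p1 ⊢ p1

Result: YES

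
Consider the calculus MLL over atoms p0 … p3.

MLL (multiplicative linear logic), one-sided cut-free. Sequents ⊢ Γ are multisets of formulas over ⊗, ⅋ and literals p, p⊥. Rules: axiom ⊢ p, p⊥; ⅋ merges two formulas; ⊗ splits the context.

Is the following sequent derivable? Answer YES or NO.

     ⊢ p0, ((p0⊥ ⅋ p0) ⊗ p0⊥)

Derivation trace:
[⊗]  ⊢ p0, ((p0⊥ ⅋ p0) ⊗ p0⊥)
  [⅋]  ⊢ (p0⊥ ⅋ p0)
    [Ax]  ⊢ p0, p0⊥
  [Ax]  ⊢ p0, p0⊥

Result: YES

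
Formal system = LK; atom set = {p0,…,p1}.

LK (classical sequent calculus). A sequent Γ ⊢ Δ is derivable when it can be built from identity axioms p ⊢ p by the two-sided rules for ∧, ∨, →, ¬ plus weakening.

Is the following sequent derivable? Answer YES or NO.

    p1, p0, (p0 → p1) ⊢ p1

Derivation trace:
[→L] p1, p0, (p0 → p1) ⊢ p1
  [Ax] p0 ⊢ p0
  [WL] p1, p1 ⊢ p1
    [Ax] p1 ⊢ p1

Result: YES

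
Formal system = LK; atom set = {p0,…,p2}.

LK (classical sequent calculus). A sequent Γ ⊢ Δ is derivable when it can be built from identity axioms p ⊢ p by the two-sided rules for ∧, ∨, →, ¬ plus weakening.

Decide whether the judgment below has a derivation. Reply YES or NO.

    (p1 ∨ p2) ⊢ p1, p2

Proof tree:
[∨L] (p1 ∨ p2) ⊢ p1, p2
  [Ax] p1 ⊢ p1
  [WR] p2 ⊢ p2, p1
    [Ax] p2 ⊢ p2

Result: YES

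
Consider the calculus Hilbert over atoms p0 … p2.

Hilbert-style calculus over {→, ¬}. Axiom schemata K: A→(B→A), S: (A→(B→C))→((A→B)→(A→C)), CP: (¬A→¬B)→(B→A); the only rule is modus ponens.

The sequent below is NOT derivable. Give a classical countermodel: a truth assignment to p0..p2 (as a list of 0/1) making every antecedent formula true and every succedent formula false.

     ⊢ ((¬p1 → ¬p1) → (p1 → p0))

Search for a countermodel by truth-table:
  v=000: Γ:[] Δ:[((¬p1 → ¬p1) → (p1 → p0))=T] refutes=False
  v=001: Γ:[] Δ:[((¬p1 → ¬p1) → (p1 → p0))=T] refutes=False
  v=010: Γ:[] Δ:[((¬p1 → ¬p1) → (p1 → p0))=F] refutes=True  ← countermodel

Result: [0, 1, 0]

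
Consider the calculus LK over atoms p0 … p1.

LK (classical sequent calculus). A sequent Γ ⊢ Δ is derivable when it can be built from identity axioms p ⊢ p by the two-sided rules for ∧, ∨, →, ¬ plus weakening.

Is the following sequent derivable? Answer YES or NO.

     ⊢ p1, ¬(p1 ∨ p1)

Derivation trace:
[¬R]  ⊢ p1, ¬(p1 ∨ p1)
  [∨L] (p1 ∨ p1) ⊢ p1
    [Ax] p1 ⊢ p1
    [Ax] p1 ⊢ p1

Result: YES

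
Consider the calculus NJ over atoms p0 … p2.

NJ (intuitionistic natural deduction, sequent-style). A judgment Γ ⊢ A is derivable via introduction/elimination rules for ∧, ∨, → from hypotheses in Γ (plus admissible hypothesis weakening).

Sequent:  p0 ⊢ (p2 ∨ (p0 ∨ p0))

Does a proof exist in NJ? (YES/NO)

Derivation (root first):
[∨I₂] p0 ⊢ (p2 ∨ (p0 ∨ p0))
  [∨I₁] p0 ⊢ (p0 ∨ p0)
    [Ax] p0 ⊢ p0

Result: YES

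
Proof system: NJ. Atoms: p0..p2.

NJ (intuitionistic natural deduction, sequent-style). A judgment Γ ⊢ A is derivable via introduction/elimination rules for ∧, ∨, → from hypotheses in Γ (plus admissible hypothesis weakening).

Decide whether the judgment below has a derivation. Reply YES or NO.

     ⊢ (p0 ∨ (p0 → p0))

Proof tree:
[∨I₂]  ⊢ (p0 ∨ (p0 → p0))
  [→I]  ⊢ (p0 → p0)
    [Ax] p0 ⊢ p0

Result: YES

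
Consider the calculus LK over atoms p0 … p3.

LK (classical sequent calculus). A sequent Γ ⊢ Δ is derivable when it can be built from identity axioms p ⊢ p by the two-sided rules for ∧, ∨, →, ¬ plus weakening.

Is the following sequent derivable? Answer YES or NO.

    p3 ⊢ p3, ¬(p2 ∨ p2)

Proof tree:
[¬R] p3 ⊢ p3, ¬(p2 ∨ p2)
  [∨L] p3, (p2 ∨ p2) ⊢ p3
    [WL] p3, p2 ⊢ p3
      [Ax] p3 ⊢ p3
    [WL] p3, p2 ⊢ p3
      [Ax] p3 ⊢ p3

Result: YES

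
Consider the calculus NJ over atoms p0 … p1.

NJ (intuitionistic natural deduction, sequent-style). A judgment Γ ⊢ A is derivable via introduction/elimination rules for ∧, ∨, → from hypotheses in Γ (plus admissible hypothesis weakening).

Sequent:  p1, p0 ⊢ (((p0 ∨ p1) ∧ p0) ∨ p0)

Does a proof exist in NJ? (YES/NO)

Derivation trace:
[∨I₁] p1, p0 ⊢ (((p0 ∨ p1) ∧ p0) ∨ p0)
  [∧I] p1, p0 ⊢ ((p0 ∨ p1) ∧ p0)
    [∨I₂] p1 ⊢ (p0 ∨ p1)
      [Ax] p1 ⊢ p1
    [Ax] p0 ⊢ p0

Result: YES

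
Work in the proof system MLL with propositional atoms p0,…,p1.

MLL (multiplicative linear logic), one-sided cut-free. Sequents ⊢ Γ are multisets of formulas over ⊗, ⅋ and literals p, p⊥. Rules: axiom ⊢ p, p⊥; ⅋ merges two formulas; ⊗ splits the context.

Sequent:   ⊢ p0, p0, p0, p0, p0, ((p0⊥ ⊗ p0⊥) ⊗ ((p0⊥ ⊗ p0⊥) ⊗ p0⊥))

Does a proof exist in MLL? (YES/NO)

Derivation trace:
[⊗]  ⊢ p0, p0, p0, p0, p0, ((p0⊥ ⊗ p0⊥) ⊗ ((p0⊥ ⊗ p0⊥) ⊗ p0⊥))
  [⊗]  ⊢ p0, p0, (p0⊥ ⊗ p0⊥)
    [Ax]  ⊢ p0, p0⊥
    [Ax]  ⊢ p0, p0⊥
  [⊗]  ⊢ p0, p0, p0, ((p0⊥ ⊗ p0⊥) ⊗ p0⊥)
    [⊗]  ⊢ p0, p0, (p0⊥ ⊗ p0⊥)
      [Ax]  ⊢ p0, p0⊥
      [Ax]  ⊢ p0, p0⊥
    [Ax]  ⊢ p0, p0⊥

Result: YES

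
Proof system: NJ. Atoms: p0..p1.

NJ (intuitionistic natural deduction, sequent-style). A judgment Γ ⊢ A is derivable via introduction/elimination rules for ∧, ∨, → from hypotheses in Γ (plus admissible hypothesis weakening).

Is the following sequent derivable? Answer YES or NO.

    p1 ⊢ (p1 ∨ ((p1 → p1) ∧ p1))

Proof tree:
[∨I₂] p1 ⊢ (p1 ∨ ((p1 → p1) ∧ p1))
  [∧I] p1 ⊢ ((p1 → p1) ∧ p1)
    [→I]  ⊢ (p1 → p1)
      [Ax] p1 ⊢ p1
    [Ax] p1 ⊢ p1

Result: YES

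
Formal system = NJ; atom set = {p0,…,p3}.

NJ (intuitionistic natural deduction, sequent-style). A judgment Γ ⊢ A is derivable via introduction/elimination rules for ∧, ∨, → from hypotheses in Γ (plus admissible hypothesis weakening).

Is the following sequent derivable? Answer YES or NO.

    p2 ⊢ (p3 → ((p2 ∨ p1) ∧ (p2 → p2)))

Proof tree:
[→I] p2 ⊢ (p3 → ((p2 ∨ p1) ∧ (p2 → p2)))
  [∧I] p2, p3 ⊢ ((p2 ∨ p1) ∧ (p2 → p2))
    [Wk] p2, p3 ⊢ (p2 ∨ p1)
      [∨I₁] p2 ⊢ (p2 ∨ p1)
        [Ax] p2 ⊢ p2
    [→I]  ⊢ (p2 → p2)
      [Ax] p2 ⊢ p2

Result: YES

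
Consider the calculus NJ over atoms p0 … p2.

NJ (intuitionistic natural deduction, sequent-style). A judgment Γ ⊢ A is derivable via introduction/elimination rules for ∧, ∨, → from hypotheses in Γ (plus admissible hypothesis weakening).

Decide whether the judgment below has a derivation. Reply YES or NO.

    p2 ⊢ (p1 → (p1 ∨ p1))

Derivation (root first):
[Wk] p2 ⊢ (p1 → (p1 ∨ p1))
  [→I]  ⊢ (p1 → (p1 ∨ p1))
    [∨I₂] p1 ⊢ (p1 ∨ p1)
      [Ax] p1 ⊢ p1

Result: YES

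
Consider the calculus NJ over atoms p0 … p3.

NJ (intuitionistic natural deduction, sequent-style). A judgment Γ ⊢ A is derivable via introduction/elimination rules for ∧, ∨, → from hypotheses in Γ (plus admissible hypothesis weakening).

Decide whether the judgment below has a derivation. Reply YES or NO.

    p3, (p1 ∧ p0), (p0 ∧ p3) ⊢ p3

Derivation trace:
[Wk] p3, (p1 ∧ p0), (p0 ∧ p3) ⊢ p3
  [Wk] p3, (p1 ∧ p0) ⊢ p3
    [Ax] p3 ⊢ p3

Result: YES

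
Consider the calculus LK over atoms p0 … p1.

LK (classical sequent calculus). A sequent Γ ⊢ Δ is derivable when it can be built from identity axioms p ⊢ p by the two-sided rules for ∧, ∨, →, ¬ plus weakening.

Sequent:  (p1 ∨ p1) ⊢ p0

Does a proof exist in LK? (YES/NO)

Enumerate valuations to refute Γ ⊢ Δ:
  v=00: Γ:[(p1 ∨ p1)=F] Δ:[p0=F] refutes=False
  v=01: Γ:[(p1 ∨ p1)=T] Δ:[p0=F] refutes=True  ← countermodel

Result: NO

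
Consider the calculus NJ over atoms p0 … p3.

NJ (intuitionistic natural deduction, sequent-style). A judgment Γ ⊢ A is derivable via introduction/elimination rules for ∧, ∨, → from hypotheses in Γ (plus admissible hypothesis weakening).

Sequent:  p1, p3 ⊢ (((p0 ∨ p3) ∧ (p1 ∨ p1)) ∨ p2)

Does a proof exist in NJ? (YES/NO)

Derivation trace:
[∨I₁] p1, p3 ⊢ (((p0 ∨ p3) ∧ (p1 ∨ p1)) ∨ p2)
  [∧I] p1, p3 ⊢ ((p0 ∨ p3) ∧ (p1 ∨ p1))
    [∨I₂] p3 ⊢ (p0 ∨ p3)
      [Ax] p3 ⊢ p3
    [∨I₂] p1 ⊢ (p1 ∨ p1)
      [Ax] p1 ⊢ p1

Result: YES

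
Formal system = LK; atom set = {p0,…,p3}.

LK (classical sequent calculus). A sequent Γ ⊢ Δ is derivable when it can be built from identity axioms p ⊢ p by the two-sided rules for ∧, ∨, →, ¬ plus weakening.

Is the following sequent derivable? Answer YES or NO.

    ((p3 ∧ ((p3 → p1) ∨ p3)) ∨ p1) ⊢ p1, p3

Proof tree:
[∨L] ((p3 ∧ ((p3 → p1) ∨ p3)) ∨ p1) ⊢ p1, p3
  [∧L] (p3 ∧ ((p3 → p1) ∨ p3)) ⊢ p1, p3
    [∨L] p3, ((p3 → p1) ∨ p3) ⊢ p1, p3
      [→L] p3, (p3 → p1) ⊢ p1
        [Ax] p3 ⊢ p3
        [Ax] p1 ⊢ p1
      [Ax] p3 ⊢ p3
  [Ax] p1 ⊢ p1

Result: YES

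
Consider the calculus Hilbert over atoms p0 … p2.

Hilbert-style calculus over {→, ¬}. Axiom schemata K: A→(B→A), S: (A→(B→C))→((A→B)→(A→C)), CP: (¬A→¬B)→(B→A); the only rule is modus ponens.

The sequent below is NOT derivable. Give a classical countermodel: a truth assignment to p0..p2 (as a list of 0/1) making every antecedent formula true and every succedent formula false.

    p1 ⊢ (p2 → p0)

Search for a countermodel by truth-table:
  v=000: Γ:[p1=F] Δ:[(p2 → p0)=T] refutes=False
  v=001: Γ:[p1=F] Δ:[(p2 → p0)=F] refutes=False
  v=010: Γ:[p1=T] Δ:[(p2 → p0)=T] refutes=False
  v=011: Γ:[p1=T] Δ:[(p2 → p0)=F] refutes=True  ← countermodel

Result: [0, 1, 1]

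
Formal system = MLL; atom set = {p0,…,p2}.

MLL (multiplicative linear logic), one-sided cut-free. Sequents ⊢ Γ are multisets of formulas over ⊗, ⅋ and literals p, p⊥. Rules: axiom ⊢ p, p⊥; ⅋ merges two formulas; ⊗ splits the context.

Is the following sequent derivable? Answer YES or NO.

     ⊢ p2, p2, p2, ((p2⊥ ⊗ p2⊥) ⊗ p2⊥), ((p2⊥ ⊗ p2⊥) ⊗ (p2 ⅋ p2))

Proof tree:
[⊗]  ⊢ p2, p2, p2, ((p2⊥ ⊗ p2⊥) ⊗ p2⊥), ((p2⊥ ⊗ p2⊥) ⊗ (p2 ⅋ p2))
  [⊗]  ⊢ p2, p2, (p2⊥ ⊗ p2⊥)
    [Ax]  ⊢ p2, p2⊥
    [Ax]  ⊢ p2, p2⊥
  [⅋]  ⊢ p2, ((p2⊥ ⊗ p2⊥) ⊗ p2⊥), (p2 ⅋ p2)
    [⊗]  ⊢ p2, p2, p2, ((p2⊥ ⊗ p2⊥) ⊗ p2⊥)
      [⊗]  ⊢ p2, p2, (p2⊥ ⊗ p2⊥)
        [Ax]  ⊢ p2, p2⊥
        [Ax]  ⊢ p2, p2⊥
      [Ax]  ⊢ p2, p2⊥

Result: YES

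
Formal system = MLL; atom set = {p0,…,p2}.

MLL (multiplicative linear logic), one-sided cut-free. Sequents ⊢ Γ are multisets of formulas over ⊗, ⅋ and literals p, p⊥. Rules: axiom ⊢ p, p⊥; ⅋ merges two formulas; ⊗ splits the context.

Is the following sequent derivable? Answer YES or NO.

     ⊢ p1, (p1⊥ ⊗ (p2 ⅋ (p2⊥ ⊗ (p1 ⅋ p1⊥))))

Proof tree:
[⊗]  ⊢ p1, (p1⊥ ⊗ (p2 ⅋ (p2⊥ ⊗ (p1 ⅋ p1⊥))))
  [Ax]  ⊢ p1, p1⊥
  [⅋]  ⊢ (p2 ⅋ (p2⊥ ⊗ (p1 ⅋ p1⊥)))
    [⊗]  ⊢ p2, (p2⊥ ⊗ (p1 ⅋ p1⊥))
      [Ax]  ⊢ p2, p2⊥
      [⅋]  ⊢ (p1 ⅋ p1⊥)
        [Ax]  ⊢ p1, p1⊥

Result: YES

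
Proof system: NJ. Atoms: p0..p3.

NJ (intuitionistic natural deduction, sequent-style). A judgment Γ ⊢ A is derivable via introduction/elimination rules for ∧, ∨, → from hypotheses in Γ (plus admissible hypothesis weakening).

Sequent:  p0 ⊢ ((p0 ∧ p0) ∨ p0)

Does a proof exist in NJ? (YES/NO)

Derivation trace:
[∨I₁] p0 ⊢ ((p0 ∧ p0) ∨ p0)
  [∧I] p0 ⊢ (p0 ∧ p0)
    [Ax] p0 ⊢ p0
    [Ax] p0 ⊢ p0

Result: YES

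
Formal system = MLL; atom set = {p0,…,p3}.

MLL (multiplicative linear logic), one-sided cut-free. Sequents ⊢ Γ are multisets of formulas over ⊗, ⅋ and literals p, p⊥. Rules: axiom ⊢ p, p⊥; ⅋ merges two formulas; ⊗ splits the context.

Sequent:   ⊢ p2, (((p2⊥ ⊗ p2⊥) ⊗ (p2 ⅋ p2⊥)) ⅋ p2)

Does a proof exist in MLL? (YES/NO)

Derivation (root first):
[⅋]  ⊢ p2, (((p2⊥ ⊗ p2⊥) ⊗ (p2 ⅋ p2⊥)) ⅋ p2)
  [⊗]  ⊢ p2, p2, ((p2⊥ ⊗ p2⊥) ⊗ (p2 ⅋ p2⊥))
    [⊗]  ⊢ p2, p2, (p2⊥ ⊗ p2⊥)
      [Ax]  ⊢ p2, p2⊥
      [Ax]  ⊢ p2, p2⊥
    [⅋]  ⊢ (p2 ⅋ p2⊥)
      [Ax]  ⊢ p2, p2⊥

Result: YES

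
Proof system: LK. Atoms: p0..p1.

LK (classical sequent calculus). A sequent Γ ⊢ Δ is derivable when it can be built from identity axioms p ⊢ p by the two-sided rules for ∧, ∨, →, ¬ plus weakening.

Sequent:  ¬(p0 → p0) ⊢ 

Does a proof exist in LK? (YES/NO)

Derivation trace:
[¬L] ¬(p0 → p0) ⊢ 
  [→R]  ⊢ (p0 → p0)
    [Ax] p0 ⊢ p0

Result: YES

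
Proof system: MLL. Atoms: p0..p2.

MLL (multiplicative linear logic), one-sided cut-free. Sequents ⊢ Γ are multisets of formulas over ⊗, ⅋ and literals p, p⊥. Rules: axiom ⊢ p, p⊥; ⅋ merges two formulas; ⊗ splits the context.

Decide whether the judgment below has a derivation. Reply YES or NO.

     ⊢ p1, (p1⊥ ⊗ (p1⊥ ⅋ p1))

Derivation (root first):
[⊗]  ⊢ p1, (p1⊥ ⊗ (p1⊥ ⅋ p1))
  [Ax]  ⊢ p1, p1⊥
  [⅋]  ⊢ (p1⊥ ⅋ p1)
    [Ax]  ⊢ p1, p1⊥

Result: YES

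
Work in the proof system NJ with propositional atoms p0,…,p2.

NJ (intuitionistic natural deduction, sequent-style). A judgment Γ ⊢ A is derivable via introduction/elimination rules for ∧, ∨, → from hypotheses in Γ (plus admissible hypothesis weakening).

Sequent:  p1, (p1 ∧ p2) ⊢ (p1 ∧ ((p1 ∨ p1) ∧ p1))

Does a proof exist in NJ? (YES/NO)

Proof tree:
[∧I] p1, (p1 ∧ p2) ⊢ (p1 ∧ ((p1 ∨ p1) ∧ p1))
  [Wk] p1, p1, (p1 ∧ p2), p1 ⊢ p1
    [Wk] p1, p1, (p1 ∧ p2) ⊢ p1
      [Wk] p1, p1 ⊢ p1
        [Ax] p1 ⊢ p1
  [∧I] p1, (p1 ∧ p2) ⊢ ((p1 ∨ p1) ∧ p1)
    [∨I₁] p1, p1 ⊢ (p1 ∨ p1)
      [Wk] p1, p1 ⊢ p1
        [Ax] p1 ⊢ p1
    [Wk] p1, p1, (p1 ∧ p2) ⊢ p1
      [Wk] p1, p1 ⊢ p1
        [Ax] p1 ⊢ p1

Result: YES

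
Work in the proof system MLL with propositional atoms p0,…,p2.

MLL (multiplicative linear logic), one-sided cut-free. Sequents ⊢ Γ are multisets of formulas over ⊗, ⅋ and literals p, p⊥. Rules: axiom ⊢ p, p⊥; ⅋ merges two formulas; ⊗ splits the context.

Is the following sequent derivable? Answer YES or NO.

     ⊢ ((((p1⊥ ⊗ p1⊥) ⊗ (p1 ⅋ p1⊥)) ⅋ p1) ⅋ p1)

Derivation trace:
[⅋]  ⊢ ((((p1⊥ ⊗ p1⊥) ⊗ (p1 ⅋ p1⊥)) ⅋ p1) ⅋ p1)
  [⅋]  ⊢ p1, (((p1⊥ ⊗ p1⊥) ⊗ (p1 ⅋ p1⊥)) ⅋ p1)
    [⊗]  ⊢ p1, p1, ((p1⊥ ⊗ p1⊥) ⊗ (p1 ⅋ p1⊥))
      [⊗]  ⊢ p1, p1, (p1⊥ ⊗ p1⊥)
        [Ax]  ⊢ p1, p1⊥
        [Ax]  ⊢ p1, p1⊥
      [⅋]  ⊢ (p1 ⅋ p1⊥)
        [Ax]  ⊢ p1, p1⊥

Result: YES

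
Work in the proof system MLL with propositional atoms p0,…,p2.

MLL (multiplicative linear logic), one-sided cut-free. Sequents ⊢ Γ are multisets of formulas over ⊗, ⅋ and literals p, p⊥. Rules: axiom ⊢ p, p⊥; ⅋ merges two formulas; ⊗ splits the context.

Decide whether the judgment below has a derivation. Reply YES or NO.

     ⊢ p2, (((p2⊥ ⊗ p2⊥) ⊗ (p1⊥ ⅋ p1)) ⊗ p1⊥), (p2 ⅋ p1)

Derivation trace:
[⅋]  ⊢ p2, (((p2⊥ ⊗ p2⊥) ⊗ (p1⊥ ⅋ p1)) ⊗ p1⊥), (p2 ⅋ p1)
  [⊗]  ⊢ p2, p2, p1, (((p2⊥ ⊗ p2⊥) ⊗ (p1⊥ ⅋ p1)) ⊗ p1⊥)
    [⊗]  ⊢ p2, p2, ((p2⊥ ⊗ p2⊥) ⊗ (p1⊥ ⅋ p1))
      [⊗]  ⊢ p2, p2, (p2⊥ ⊗ p2⊥)
        [Ax]  ⊢ p2, p2⊥
        [Ax]  ⊢ p2, p2⊥
      [⅋]  ⊢ (p1⊥ ⅋ p1)
        [Ax]  ⊢ p1, p1⊥
    [Ax]  ⊢ p1, p1⊥

Result: YES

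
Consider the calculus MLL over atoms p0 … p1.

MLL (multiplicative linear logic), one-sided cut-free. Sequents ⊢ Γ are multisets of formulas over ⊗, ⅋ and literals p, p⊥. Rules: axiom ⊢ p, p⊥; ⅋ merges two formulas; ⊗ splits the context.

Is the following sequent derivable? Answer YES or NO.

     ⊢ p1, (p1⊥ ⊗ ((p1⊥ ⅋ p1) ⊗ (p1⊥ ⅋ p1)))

Derivation trace:
[⊗]  ⊢ p1, (p1⊥ ⊗ ((p1⊥ ⅋ p1) ⊗ (p1⊥ ⅋ p1)))
  [Ax]  ⊢ p1, p1⊥
  [⊗]  ⊢ ((p1⊥ ⅋ p1) ⊗ (p1⊥ ⅋ p1))
    [⅋]  ⊢ (p1⊥ ⅋ p1)
      [Ax]  ⊢ p1, p1⊥
    [⅋]  ⊢ (p1⊥ ⅋ p1)
      [Ax]  ⊢ p1, p1⊥

Result: YES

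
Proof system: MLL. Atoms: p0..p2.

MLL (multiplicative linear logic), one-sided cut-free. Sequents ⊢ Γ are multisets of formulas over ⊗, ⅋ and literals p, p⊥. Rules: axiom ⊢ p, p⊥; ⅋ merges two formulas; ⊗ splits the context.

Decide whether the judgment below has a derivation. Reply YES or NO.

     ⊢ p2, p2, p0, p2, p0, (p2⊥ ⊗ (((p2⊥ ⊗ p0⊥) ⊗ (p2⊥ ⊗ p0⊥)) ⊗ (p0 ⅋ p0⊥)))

Proof tree:
[⊗]  ⊢ p2, p2, p0, p2, p0, (p2⊥ ⊗ (((p2⊥ ⊗ p0⊥) ⊗ (p2⊥ ⊗ p0⊥)) ⊗ (p0 ⅋ p0⊥)))
  [Ax]  ⊢ p2, p2⊥
  [⊗]  ⊢ p2, p0, p2, p0, (((p2⊥ ⊗ p0⊥) ⊗ (p2⊥ ⊗ p0⊥)) ⊗ (p0 ⅋ p0⊥))
    [⊗]  ⊢ p2, p0, p2, p0, ((p2⊥ ⊗ p0⊥) ⊗ (p2⊥ ⊗ p0⊥))
      [⊗]  ⊢ p2, p0, (p2⊥ ⊗ p0⊥)
        [Ax]  ⊢ p2, p2⊥
        [Ax]  ⊢ p0, p0⊥
      [⊗]  ⊢ p2, p0, (p2⊥ ⊗ p0⊥)
        [Ax]  ⊢ p2, p2⊥
        [Ax]  ⊢ p0, p0⊥
    [⅋]  ⊢ (p0 ⅋ p0⊥)
      [Ax]  ⊢ p0, p0⊥

Result: YES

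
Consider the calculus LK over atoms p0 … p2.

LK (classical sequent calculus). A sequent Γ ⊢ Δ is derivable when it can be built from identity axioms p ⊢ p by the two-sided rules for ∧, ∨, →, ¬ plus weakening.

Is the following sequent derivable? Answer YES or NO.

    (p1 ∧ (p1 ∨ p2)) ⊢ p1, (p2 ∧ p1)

Derivation (root first):
[∧L] (p1 ∧ (p1 ∨ p2)) ⊢ p1, (p2 ∧ p1)
  [∨L] p1, (p1 ∨ p2) ⊢ p1, (p2 ∧ p1)
    [Ax] p1 ⊢ p1
    [∧R] p1, p2 ⊢ (p2 ∧ p1)
      [Ax] p2 ⊢ p2
      [Ax] p1 ⊢ p1

Result: YES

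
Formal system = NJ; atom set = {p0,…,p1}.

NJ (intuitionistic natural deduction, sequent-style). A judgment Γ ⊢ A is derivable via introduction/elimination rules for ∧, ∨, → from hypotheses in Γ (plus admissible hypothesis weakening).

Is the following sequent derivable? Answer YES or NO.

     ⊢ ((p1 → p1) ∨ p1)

Derivation trace:
[∨I₁]  ⊢ ((p1 → p1) ∨ p1)
  [→I]  ⊢ (p1 → p1)
    [Ax] p1 ⊢ p1

Result: YES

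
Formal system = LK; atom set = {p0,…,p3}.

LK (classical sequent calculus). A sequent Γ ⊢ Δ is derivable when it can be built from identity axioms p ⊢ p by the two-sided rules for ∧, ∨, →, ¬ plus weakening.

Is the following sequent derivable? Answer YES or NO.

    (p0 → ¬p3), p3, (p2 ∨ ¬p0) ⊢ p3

Proof tree:
[∨L] (p0 → ¬p3), p3, (p2 ∨ ¬p0) ⊢ p3
  [WL] p3, (p0 → ¬p3), p2 ⊢ p3
    [→L] p3, (p0 → ¬p3) ⊢ p3
      [WR] p3 ⊢ p3, p0
        [Ax] p3 ⊢ p3
      [¬L] p3, ¬p3 ⊢ 
        [Ax] p3 ⊢ p3
  [¬L] p3, ¬p0 ⊢ p3
    [WR] p3 ⊢ p3, p0
      [Ax] p3 ⊢ p3

Result: YES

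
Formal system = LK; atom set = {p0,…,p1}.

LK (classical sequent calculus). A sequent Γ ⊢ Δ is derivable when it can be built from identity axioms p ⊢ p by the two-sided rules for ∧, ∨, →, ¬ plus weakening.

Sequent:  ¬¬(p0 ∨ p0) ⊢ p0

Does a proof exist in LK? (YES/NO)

Derivation (root first):
[¬L] ¬¬(p0 ∨ p0) ⊢ p0
  [¬R]  ⊢ p0, ¬(p0 ∨ p0)
    [∨L] (p0 ∨ p0) ⊢ p0
      [Ax] p0 ⊢ p0
      [Ax] p0 ⊢ p0

Result: YES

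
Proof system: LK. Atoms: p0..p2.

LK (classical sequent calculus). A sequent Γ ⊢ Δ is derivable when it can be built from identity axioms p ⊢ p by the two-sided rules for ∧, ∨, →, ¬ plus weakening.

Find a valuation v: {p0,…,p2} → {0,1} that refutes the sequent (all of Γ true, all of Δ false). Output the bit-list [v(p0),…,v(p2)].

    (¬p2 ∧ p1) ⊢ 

Truth-table refutation:
  v=000: Γ:[(¬p2 ∧ p1)=F] Δ:[] refutes=False
  v=001: Γ:[(¬p2 ∧ p1)=F] Δ:[] refutes=False
  v=010: Γ:[(¬p2 ∧ p1)=T] Δ:[] refutes=True  ← countermodel

Result: [0, 1, 0]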